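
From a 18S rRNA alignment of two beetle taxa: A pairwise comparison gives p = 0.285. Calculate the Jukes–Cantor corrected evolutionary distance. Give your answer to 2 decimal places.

0.36

d = −(3/4) ln(1 − 4p/3) = −0.75 ln(1 − 0.38) = −0.75 ln(0.62)
  = −0.75 × (-0.478036) = 0.358527 substitutions/site.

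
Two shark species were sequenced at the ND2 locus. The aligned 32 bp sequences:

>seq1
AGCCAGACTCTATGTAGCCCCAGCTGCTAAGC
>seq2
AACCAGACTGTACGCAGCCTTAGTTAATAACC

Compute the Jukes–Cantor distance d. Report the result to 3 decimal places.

The sequences differ at 10 of 32 sites (2, 10, 13, 15, 20, 21, 24, 26, 27, 31), so p = 10/32 = 0.3125.
d = −(3/4) ln(1 − 4p/3) = −0.75 ln(1 − 0.416667) = −0.75 ln(0.583333)
  = −0.75 × (-0.538997) = 0.404248 substitutions/site.

0.404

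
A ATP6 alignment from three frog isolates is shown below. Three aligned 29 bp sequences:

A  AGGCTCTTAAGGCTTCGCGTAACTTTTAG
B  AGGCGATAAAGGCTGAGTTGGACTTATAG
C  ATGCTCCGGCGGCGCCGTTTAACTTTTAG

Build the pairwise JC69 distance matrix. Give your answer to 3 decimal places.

d(A,B) = 0.462, d(A,C) = 0.401, d(B,C) = 0.683

A–B: 10/29 sites differ → p ≈ 0.344828, d = −0.75 ln(1 − 0.459771) = 0.461822 ≈ 0.462.
A–C: 9/29 sites differ → p ≈ 0.310345, d = −0.75 ln(1 − 0.413793) = 0.400562 ≈ 0.401.
B–C: 13/29 sites differ → p ≈ 0.448276, d = −0.75 ln(1 − 0.597701) = 0.682920 ≈ 0.683.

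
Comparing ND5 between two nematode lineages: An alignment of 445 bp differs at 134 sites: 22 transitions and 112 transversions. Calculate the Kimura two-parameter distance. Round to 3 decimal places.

0.391

P = 22/445 ≈ 0.049438 and Q = 112/445 ≈ 0.251685.
Under the Kimura two-parameter model, d = −½ ln(1 − 2P − Q) − ¼ ln(1 − 2Q).
1 − 2P − Q = 0.649439, giving −½ ln(0.649439) = 0.215823.
1 − 2Q = 0.49663, giving −¼ ln(0.49663) = 0.174977.
d = 0.215823 + 0.174977 = 0.390800.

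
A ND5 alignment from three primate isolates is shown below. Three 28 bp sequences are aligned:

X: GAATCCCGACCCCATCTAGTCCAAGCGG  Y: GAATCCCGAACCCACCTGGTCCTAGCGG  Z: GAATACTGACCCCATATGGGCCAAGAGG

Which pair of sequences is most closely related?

X and Y

X–Y: 4/28 differ, p = 0.143, d = 0.158.
X–Z: 6/28 differ, p = 0.214, d = 0.252.
Y–Z: 8/28 differ, p = 0.286, d = 0.360.
The smallest distance is between X and Y.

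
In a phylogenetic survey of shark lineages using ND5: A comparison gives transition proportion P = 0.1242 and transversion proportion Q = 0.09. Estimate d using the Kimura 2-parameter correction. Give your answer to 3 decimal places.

Under the Kimura two-parameter model, d = −½ ln(1 − 2P − Q) − ¼ ln(1 − 2Q).
1 − 2P − Q = 0.6616, giving −½ ln(0.6616) = 0.206547.
1 − 2Q = 0.82, giving −¼ ln(0.82) = 0.049613.
d = 0.206547 + 0.049613 = 0.256160.

0.256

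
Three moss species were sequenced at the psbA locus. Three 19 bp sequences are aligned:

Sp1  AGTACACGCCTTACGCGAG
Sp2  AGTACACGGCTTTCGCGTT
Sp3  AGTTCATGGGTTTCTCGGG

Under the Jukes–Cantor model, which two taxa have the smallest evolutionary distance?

Sp1 and Sp2

Sp1–Sp2: 4/19 differ, p = 0.211, d = 0.247.
Sp1–Sp3: 7/19 differ, p = 0.368, d = 0.507.
Sp2–Sp3: 6/19 differ, p = 0.316, d = 0.410.
The smallest distance is between Sp1 and Sp2.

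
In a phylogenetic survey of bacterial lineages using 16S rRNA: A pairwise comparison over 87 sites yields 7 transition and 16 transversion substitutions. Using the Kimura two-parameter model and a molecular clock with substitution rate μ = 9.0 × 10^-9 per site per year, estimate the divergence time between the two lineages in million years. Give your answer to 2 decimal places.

P = 7/87 ≈ 0.08046 and Q = 16/87 ≈ 0.183908.
Under the Kimura two-parameter model, d = −½ ln(1 − 2P − Q) − ¼ ln(1 − 2Q).
1 − 2P − Q = 0.655172, giving −½ ln(0.655172) = 0.211429.
1 − 2Q = 0.632184, giving −¼ ln(0.632184) = 0.114644.
d = 0.211429 + 0.114644 = 0.326073.
Under a molecular clock d = 2μt, so t = d/(2μ) = 0.326073 / (2 × 9.0 × 10^-9) = 18.12 million years.

18.12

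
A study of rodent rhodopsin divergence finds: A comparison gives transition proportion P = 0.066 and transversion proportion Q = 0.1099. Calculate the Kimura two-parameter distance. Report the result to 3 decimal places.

Under the Kimura two-parameter model, d = −½ ln(1 − 2P − Q) − ¼ ln(1 − 2Q).
1 − 2P − Q = 0.7581, giving −½ ln(0.7581) = 0.138470.
1 − 2Q = 0.7802, giving −¼ ln(0.7802) = 0.062051.
d = 0.138470 + 0.062051 = 0.200521.

0.201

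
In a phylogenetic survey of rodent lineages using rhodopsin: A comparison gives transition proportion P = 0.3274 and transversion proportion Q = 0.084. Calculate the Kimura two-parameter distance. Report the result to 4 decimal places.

0.7172

Under the Kimura two-parameter model, d = −½ ln(1 − 2P − Q) − ¼ ln(1 − 2Q).
1 − 2P − Q = 0.2612, giving −½ ln(0.2612) = 0.671234.
1 − 2Q = 0.832, giving −¼ ln(0.832) = 0.045981.
d = 0.671234 + 0.045981 = 0.717215.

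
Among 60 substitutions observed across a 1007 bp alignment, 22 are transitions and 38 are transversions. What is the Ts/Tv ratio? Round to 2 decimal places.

0.58

R = 22/38 = 0.578947… ≈ 0.58 (to 2 d.p.).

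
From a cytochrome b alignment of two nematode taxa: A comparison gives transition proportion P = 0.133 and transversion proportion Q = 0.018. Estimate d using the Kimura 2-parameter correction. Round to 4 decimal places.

0.1762

Under the Kimura two-parameter model, d = −½ ln(1 − 2P − Q) − ¼ ln(1 − 2Q).
1 − 2P − Q = 0.716, giving −½ ln(0.716) = 0.167038.
1 − 2Q = 0.964, giving −¼ ln(0.964) = 0.009166.
d = 0.167038 + 0.009166 = 0.176204.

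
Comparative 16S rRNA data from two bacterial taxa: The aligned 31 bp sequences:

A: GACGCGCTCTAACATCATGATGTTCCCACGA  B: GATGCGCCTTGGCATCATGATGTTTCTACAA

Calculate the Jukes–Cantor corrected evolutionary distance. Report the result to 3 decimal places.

0.316

The sequences differ at 8 of 31 sites (3, 8, 9, 11, 12, 25, 27, 30), so p = 8/31 ≈ 0.258065.
d = −(3/4) ln(1 − 4p/3) = −0.75 ln(1 − 0.344087) = −0.75 ln(0.655913)
  = −0.75 × (-0.421727) = 0.316295 substitutions/site.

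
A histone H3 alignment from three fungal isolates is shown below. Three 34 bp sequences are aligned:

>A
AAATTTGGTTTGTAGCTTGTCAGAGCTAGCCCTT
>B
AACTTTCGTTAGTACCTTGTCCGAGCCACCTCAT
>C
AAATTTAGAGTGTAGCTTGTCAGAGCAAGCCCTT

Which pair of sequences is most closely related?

A–B: 9/34 differ, p = 0.265, d = 0.326.
A–C: 4/34 differ, p = 0.118, d = 0.128.
B–C: 11/34 differ, p = 0.324, d = 0.423.
The smallest distance is between A and C.

A and C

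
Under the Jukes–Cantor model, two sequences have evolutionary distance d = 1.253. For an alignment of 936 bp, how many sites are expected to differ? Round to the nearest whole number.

570

Invert JC69: p = (3/4)(1 − e^(−4d/3)) = 0.75 × (1 − e^(-1.670667)) = 0.75 × (1 − 0.188122) = 0.608909.
Expected differing sites = pL ≈ 0.608909 × 936 = 569.938824 ≈ 570.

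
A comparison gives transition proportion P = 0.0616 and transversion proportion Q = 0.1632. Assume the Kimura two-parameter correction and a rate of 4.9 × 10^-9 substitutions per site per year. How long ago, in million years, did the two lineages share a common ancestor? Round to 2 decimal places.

Under the Kimura two-parameter model, d = −½ ln(1 − 2P − Q) − ¼ ln(1 − 2Q).
1 − 2P − Q = 0.7136, giving −½ ln(0.7136) = 0.168716.
1 − 2Q = 0.6736, giving −¼ ln(0.6736) = 0.098780.
d = 0.168716 + 0.098780 = 0.267496.
Under a molecular clock d = 2μt, so t = d/(2μ) = 0.267496 / (2 × 4.9 × 10^-9) = 27.30 million years.

27.30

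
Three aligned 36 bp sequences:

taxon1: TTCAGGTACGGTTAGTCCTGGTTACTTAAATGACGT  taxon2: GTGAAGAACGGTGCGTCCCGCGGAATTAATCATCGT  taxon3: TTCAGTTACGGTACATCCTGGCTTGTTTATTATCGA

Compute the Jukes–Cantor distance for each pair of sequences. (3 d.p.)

taxon1–taxon2: 15/36 sites differ → p ≈ 0.416667, d = −0.75 ln(1 − 0.555556) = 0.608198 ≈ 0.608.
taxon1–taxon3: 12/36 sites differ → p ≈ 0.333333, d = −0.75 ln(1 − 0.444444) = 0.440839 ≈ 0.441.
taxon2–taxon3: 16/36 sites differ → p ≈ 0.444444, d = −0.75 ln(1 − 0.592592) = 0.673455 ≈ 0.673.

d(taxon1,taxon2) = 0.608, d(taxon1,taxon3) = 0.441, d(taxon2,taxon3) = 0.673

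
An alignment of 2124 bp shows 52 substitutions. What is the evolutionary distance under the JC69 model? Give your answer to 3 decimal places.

p = 52/2124 ≈ 0.024482.
d = −(3/4) ln(1 − 4p/3) = −0.75 ln(1 − 0.032643) = −0.75 ln(0.967357)
  = −0.75 × (-0.033188) = 0.024891 substitutions/site.

0.025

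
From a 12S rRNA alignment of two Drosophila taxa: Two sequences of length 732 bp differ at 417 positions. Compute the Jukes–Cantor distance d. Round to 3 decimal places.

1.069

p = 417/732 ≈ 0.569672.
d = −(3/4) ln(1 − 4p/3) = −0.75 ln(1 − 0.759563) = −0.75 ln(0.240437)
  = −0.75 × (-1.425297) = 1.068973 substitutions/site.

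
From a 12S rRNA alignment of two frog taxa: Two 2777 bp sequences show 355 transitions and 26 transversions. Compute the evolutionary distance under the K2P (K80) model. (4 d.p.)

0.1587

P = 355/2777 ≈ 0.127836 and Q = 26/2777 ≈ 0.009363.
Under the Kimura two-parameter model, d = −½ ln(1 − 2P − Q) − ¼ ln(1 − 2Q).
1 − 2P − Q = 0.734965, giving −½ ln(0.734965) = 0.153966.
1 − 2Q = 0.981274, giving −¼ ln(0.981274) = 0.004726.
d = 0.153966 + 0.004726 = 0.158692.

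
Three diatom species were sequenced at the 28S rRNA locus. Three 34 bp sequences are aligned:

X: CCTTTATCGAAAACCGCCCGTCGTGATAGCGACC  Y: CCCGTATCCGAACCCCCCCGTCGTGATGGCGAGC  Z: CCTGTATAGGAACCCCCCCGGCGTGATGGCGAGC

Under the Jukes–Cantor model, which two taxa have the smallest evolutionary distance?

X–Y: 8/34 differ, p = 0.235, d = 0.282.
X–Z: 8/34 differ, p = 0.235, d = 0.282.
Y–Z: 4/34 differ, p = 0.118, d = 0.128.
The smallest distance is between Y and Z.

Y and Z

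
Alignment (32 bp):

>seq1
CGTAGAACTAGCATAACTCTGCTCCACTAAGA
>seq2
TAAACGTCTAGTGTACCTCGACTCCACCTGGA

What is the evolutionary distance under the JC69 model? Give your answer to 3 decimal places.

0.657

The sequences differ at 14 of 32 sites, so p = 14/32 = 0.4375.
d = −(3/4) ln(1 − 4p/3) = −0.75 ln(1 − 0.583333) = −0.75 ln(0.416667)
  = −0.75 × (-0.875468) = 0.656601 substitutions/site.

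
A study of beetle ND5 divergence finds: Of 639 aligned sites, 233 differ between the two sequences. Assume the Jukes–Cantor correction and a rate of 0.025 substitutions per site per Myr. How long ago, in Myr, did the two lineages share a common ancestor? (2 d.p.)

p = 233/639 ≈ 0.364632.
d = −(3/4) ln(1 − 4p/3) = −0.75 ln(1 − 0.486176) = −0.75 ln(0.513824)
  = −0.75 × (-0.665874) = 0.499406 substitutions/site.
Under a molecular clock d = 2μt, so t = d/(2μ) = 0.499406 / (2 × 0.025) = 9.99 Myr.

9.99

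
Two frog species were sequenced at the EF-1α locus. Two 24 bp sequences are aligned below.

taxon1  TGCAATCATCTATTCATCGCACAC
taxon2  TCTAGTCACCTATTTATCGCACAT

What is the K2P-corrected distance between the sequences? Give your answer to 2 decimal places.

Of 24 sites, 5 differences are transitions and 1 are transversions, so P = 5/24 ≈ 0.208333 and Q = 1/24 ≈ 0.041667.
Under the Kimura two-parameter model, d = −½ ln(1 − 2P − Q) − ¼ ln(1 − 2Q).
1 − 2P − Q = 0.541667, giving −½ ln(0.541667) = 0.306552.
1 − 2Q = 0.916666, giving −¼ ln(0.916666) = 0.021753.
d = 0.306552 + 0.021753 = 0.328305.

0.33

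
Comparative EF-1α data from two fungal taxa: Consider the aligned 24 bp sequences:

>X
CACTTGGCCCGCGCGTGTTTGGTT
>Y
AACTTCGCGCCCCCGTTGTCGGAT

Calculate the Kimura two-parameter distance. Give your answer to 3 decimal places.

Of 24 sites, 1 differences are transitions and 8 are transversions, so P = 1/24 ≈ 0.041667 and Q = 8/24 ≈ 0.333333.
Under the Kimura two-parameter model, d = −½ ln(1 − 2P − Q) − ¼ ln(1 − 2Q).
1 − 2P − Q = 0.583333, giving −½ ln(0.583333) = 0.269499.
1 − 2Q = 0.333334, giving −¼ ln(0.333334) = 0.274653.
d = 0.269499 + 0.274653 = 0.544152.

0.544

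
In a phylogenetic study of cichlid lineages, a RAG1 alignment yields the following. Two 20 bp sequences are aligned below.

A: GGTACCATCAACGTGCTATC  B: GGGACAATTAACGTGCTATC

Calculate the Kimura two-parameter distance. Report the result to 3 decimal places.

0.167

Of 20 sites, 1 differences are transitions and 2 are transversions, so P = 1/20 = 0.05 and Q = 2/20 = 0.1.
Under the Kimura two-parameter model, d = −½ ln(1 − 2P − Q) − ¼ ln(1 − 2Q).
1 − 2P − Q = 0.8, giving −½ ln(0.8) = 0.111572.
1 − 2Q = 0.8, giving −¼ ln(0.8) = 0.055786.
d = 0.111572 + 0.055786 = 0.167358.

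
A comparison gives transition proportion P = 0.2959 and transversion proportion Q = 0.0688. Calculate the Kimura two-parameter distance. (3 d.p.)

0.577

Under the Kimura two-parameter model, d = −½ ln(1 − 2P − Q) − ¼ ln(1 − 2Q).
1 − 2P − Q = 0.3394, giving −½ ln(0.3394) = 0.540288.
1 − 2Q = 0.8624, giving −¼ ln(0.8624) = 0.037009.
d = 0.540288 + 0.037009 = 0.577297.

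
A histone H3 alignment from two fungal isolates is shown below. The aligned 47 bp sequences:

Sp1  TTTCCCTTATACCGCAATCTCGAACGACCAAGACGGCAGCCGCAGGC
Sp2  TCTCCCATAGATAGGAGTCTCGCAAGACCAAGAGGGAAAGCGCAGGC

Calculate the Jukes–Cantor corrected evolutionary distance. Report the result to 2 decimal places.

The sequences differ at 13 of 47 sites, so p = 13/47 ≈ 0.276596.
d = −(3/4) ln(1 − 4p/3) = −0.75 ln(1 − 0.368795) = −0.75 ln(0.631205)
  = −0.75 × (-0.460125) = 0.345094 substitutions/site.

0.35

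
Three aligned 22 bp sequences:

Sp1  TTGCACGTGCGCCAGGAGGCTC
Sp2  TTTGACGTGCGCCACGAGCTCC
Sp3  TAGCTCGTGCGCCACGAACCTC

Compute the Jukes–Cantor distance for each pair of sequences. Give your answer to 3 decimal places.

Sp1–Sp2: 6/22 sites differ → p ≈ 0.272727, d = −0.75 ln(1 − 0.363636) = 0.338988 ≈ 0.339.
Sp1–Sp3: 5/22 sites differ → p ≈ 0.227273, d = −0.75 ln(1 − 0.303031) = 0.270761 ≈ 0.271.
Sp2–Sp3: 7/22 sites differ → p ≈ 0.318182, d = −0.75 ln(1 − 0.424243) = 0.414052 ≈ 0.414.

d(Sp1,Sp2) = 0.339, d(Sp1,Sp3) = 0.271, d(Sp2,Sp3) = 0.414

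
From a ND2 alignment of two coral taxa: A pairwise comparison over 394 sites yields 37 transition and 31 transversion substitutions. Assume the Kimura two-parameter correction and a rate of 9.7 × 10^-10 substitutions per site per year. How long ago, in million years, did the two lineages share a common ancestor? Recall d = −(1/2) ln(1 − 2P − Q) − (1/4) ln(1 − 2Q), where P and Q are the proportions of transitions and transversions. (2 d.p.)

101.94

P = 37/394 ≈ 0.093909 and Q = 31/394 ≈ 0.07868.
Under the Kimura two-parameter model, d = −½ ln(1 − 2P − Q) − ¼ ln(1 − 2Q).
1 − 2P − Q = 0.733502, giving −½ ln(0.733502) = 0.154962.
1 − 2Q = 0.84264, giving −¼ ln(0.84264) = 0.042804.
d = 0.154962 + 0.042804 = 0.197766.
Under a molecular clock d = 2μt, so t = d/(2μ) = 0.197766 / (2 × 9.7 × 10^-10) = 101.94 million years.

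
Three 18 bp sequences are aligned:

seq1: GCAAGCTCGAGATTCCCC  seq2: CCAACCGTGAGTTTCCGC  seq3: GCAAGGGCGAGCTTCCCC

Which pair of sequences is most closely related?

seq1–seq2: 6/18 differ, p = 0.333, d = 0.441.
seq1–seq3: 3/18 differ, p = 0.167, d = 0.188.
seq2–seq3: 6/18 differ, p = 0.333, d = 0.441.
The smallest distance is between seq1 and seq3.

seq1 and seq3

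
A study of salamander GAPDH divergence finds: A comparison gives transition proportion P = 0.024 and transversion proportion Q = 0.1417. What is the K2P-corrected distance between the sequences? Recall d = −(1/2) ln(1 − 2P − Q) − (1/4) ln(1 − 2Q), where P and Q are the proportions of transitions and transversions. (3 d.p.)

0.188

Under the Kimura two-parameter model, d = −½ ln(1 − 2P − Q) − ¼ ln(1 − 2Q).
1 − 2P − Q = 0.8103, giving −½ ln(0.8103) = 0.105175.
1 − 2Q = 0.7166, giving −¼ ln(0.7166) = 0.083309.
d = 0.105175 + 0.083309 = 0.188484.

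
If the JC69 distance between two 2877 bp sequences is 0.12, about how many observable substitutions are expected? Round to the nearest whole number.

Invert JC69: p = (3/4)(1 − e^(−4d/3)) = 0.75 × (1 − e^(-0.16)) = 0.75 × (1 − 0.852144) = 0.110892.
Expected differing sites = pL ≈ 0.110892 × 2877 = 319.036284 ≈ 319.

319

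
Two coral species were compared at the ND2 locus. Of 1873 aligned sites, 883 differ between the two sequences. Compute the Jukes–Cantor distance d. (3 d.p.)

p = 883/1873 ≈ 0.471436.
d = −(3/4) ln(1 − 4p/3) = −0.75 ln(1 − 0.628581) = −0.75 ln(0.371419)
  = −0.75 × (-0.990424) = 0.742818 substitutions/site.

0.743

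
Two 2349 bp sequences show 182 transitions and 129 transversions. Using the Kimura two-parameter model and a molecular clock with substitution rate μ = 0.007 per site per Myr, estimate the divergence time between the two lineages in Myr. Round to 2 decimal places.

P = 182/2349 ≈ 0.07748 and Q = 129/2349 ≈ 0.054917.
Under the Kimura two-parameter model, d = −½ ln(1 − 2P − Q) − ¼ ln(1 − 2Q).
1 − 2P − Q = 0.790123, giving −½ ln(0.790123) = 0.117783.
1 − 2Q = 0.890166, giving −¼ ln(0.890166) = 0.029087.
d = 0.117783 + 0.029087 = 0.146870.
Under a molecular clock d = 2μt, so t = d/(2μ) = 0.146870 / (2 × 0.007) = 10.49 Myr.

10.49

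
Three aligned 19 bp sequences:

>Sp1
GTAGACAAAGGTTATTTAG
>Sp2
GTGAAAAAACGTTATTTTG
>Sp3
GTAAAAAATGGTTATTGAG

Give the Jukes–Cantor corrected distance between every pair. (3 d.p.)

Sp1–Sp2: 5/19 sites differ → p ≈ 0.263158, d = −0.75 ln(1 − 0.350877) = 0.324100 ≈ 0.324.
Sp1–Sp3: 4/19 sites differ → p ≈ 0.210526, d = −0.75 ln(1 − 0.280701) = 0.247109 ≈ 0.247.
Sp2–Sp3: 5/19 sites differ → p ≈ 0.263158, d = −0.75 ln(1 − 0.350877) = 0.324100 ≈ 0.324.

d(Sp1,Sp2) = 0.324, d(Sp1,Sp3) = 0.247, d(Sp2,Sp3) = 0.324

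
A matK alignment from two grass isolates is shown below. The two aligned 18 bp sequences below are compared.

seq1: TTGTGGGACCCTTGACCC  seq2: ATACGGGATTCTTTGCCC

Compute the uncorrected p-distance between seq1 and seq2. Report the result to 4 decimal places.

The sequences differ at 7 of 18 positions (sites 1, 3, 4, 9, 10, 14, 15).
p = 7/18 = 0.388888… ≈ 0.3889 (to 4 d.p.).

0.3889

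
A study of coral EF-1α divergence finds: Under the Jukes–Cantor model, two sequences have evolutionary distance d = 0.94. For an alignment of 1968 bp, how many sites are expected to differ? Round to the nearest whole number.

Invert JC69: p = (3/4)(1 − e^(−4d/3)) = 0.75 × (1 − e^(-1.253333)) = 0.75 × (1 − 0.285551) = 0.535837.
Expected differing sites = pL ≈ 0.535837 × 1968 = 1054.527216 ≈ 1055.

1055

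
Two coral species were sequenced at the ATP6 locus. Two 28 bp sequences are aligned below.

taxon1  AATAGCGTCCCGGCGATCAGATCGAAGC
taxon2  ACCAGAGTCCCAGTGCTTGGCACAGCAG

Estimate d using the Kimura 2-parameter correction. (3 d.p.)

1.035

Of 28 sites, 8 differences are transitions and 7 are transversions, so P = 8/28 ≈ 0.285714 and Q = 7/28 = 0.25.
Under the Kimura two-parameter model, d = −½ ln(1 − 2P − Q) − ¼ ln(1 − 2Q).
1 − 2P − Q = 0.178572, giving −½ ln(0.178572) = 0.861382.
1 − 2Q = 0.5, giving −¼ ln(0.5) = 0.173287.
d = 0.861382 + 0.173287 = 1.034669.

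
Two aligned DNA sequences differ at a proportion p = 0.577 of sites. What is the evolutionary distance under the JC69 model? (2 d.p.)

1.10

d = −(3/4) ln(1 − 4p/3) = −0.75 ln(1 − 0.769333) = −0.75 ln(0.230667)
  = −0.75 × (-1.466780) = 1.100085 substitutions/site.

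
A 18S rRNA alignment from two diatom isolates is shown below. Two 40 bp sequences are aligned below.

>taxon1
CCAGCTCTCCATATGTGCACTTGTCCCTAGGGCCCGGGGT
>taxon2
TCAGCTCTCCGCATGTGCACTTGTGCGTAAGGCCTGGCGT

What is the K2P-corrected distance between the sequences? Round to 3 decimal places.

0.237

Of 40 sites, 5 differences are transitions and 3 are transversions, so P = 5/40 = 0.125 and Q = 3/40 = 0.075.
Under the Kimura two-parameter model, d = −½ ln(1 − 2P − Q) − ¼ ln(1 − 2Q).
1 − 2P − Q = 0.675, giving −½ ln(0.675) = 0.196521.
1 − 2Q = 0.85, giving −¼ ln(0.85) = 0.040630.
d = 0.196521 + 0.040630 = 0.237151.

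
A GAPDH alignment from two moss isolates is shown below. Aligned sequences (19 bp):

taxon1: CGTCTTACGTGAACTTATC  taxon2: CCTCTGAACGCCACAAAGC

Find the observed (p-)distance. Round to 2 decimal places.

0.53

The sequences differ at 10 of 19 positions (sites 2, 6, 8, 9, 10, 11, 12, 15, 16, 18).
p = 10/19 = 0.526315… ≈ 0.53 (to 2 d.p.).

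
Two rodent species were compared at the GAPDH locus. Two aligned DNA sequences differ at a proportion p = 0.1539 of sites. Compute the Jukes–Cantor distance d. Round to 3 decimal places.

0.172

d = −(3/4) ln(1 − 4p/3) = −0.75 ln(1 − 0.2052) = −0.75 ln(0.7948)
  = −0.75 × (-0.229665) = 0.172249 substitutions/site.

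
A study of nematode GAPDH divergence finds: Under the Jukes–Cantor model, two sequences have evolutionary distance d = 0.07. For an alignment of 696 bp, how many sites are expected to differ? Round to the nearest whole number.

Invert JC69: p = (3/4)(1 − e^(−4d/3)) = 0.75 × (1 − e^(-0.093333)) = 0.75 × (1 − 0.910890) = 0.066833.
Expected differing sites = pL ≈ 0.066833 × 696 = 46.515768 ≈ 47.

47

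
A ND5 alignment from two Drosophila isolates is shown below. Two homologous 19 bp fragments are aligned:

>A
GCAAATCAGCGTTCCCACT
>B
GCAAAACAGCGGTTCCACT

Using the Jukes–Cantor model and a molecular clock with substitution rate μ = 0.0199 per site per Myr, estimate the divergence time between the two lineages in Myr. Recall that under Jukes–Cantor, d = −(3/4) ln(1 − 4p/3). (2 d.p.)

The sequences differ at 3 of 19 sites (6, 12, 14), so p = 3/19 ≈ 0.157895.
d = −(3/4) ln(1 − 4p/3) = −0.75 ln(1 − 0.210527) = −0.75 ln(0.789473)
  = −0.75 × (-0.236390) = 0.177293 substitutions/site.
Under a molecular clock d = 2μt, so t = d/(2μ) = 0.177293 / (2 × 0.0199) = 4.45 Myr.

4.45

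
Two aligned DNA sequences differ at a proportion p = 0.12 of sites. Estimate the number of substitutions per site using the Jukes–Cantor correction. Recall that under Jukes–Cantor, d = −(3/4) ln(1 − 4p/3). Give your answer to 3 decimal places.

0.131

d = −(3/4) ln(1 − 4p/3) = −0.75 ln(1 − 0.16) = −0.75 ln(0.84)
  = −0.75 × (-0.174353) = 0.130765 substitutions/site.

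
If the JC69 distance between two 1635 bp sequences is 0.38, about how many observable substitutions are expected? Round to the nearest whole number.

487

Invert JC69: p = (3/4)(1 − e^(−4d/3)) = 0.75 × (1 − e^(-0.506667)) = 0.75 × (1 − 0.602500) = 0.298125.
Expected differing sites = pL ≈ 0.298125 × 1635 = 487.434375 ≈ 487.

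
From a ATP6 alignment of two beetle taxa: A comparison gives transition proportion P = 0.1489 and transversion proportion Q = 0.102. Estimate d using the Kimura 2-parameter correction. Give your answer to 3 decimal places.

0.312

Under the Kimura two-parameter model, d = −½ ln(1 − 2P − Q) − ¼ ln(1 − 2Q).
1 − 2P − Q = 0.6002, giving −½ ln(0.6002) = 0.255246.
1 − 2Q = 0.796, giving −¼ ln(0.796) = 0.057039.
d = 0.255246 + 0.057039 = 0.312285.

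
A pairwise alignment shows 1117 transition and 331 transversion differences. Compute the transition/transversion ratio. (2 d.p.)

R = 1117/331 = 3.374622… ≈ 3.37 (to 2 d.p.).

3.37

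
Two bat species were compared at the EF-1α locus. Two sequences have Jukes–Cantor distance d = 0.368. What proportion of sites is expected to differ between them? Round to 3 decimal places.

0.291

p = (3/4)(1 − e^(−4d/3)) = 0.75 × (1 − e^(-0.490667)) = 0.75 × (1 − 0.612218) = 0.290837.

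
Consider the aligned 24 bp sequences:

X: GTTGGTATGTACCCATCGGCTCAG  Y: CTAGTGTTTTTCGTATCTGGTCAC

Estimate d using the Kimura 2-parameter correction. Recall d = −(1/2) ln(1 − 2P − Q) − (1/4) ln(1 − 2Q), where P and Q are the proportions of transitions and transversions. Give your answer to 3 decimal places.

1.011

Of 24 sites, 1 differences are transitions and 11 are transversions, so P = 1/24 ≈ 0.041667 and Q = 11/24 ≈ 0.458333.
Under the Kimura two-parameter model, d = −½ ln(1 − 2P − Q) − ¼ ln(1 − 2Q).
1 − 2P − Q = 0.458333, giving −½ ln(0.458333) = 0.390080.
1 − 2Q = 0.083334, giving −¼ ln(0.083334) = 0.621225.
d = 0.390080 + 0.621225 = 1.011305.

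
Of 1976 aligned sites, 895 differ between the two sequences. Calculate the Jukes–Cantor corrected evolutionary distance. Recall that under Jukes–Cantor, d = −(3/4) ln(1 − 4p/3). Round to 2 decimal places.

p = 895/1976 ≈ 0.452935.
d = −(3/4) ln(1 − 4p/3) = −0.75 ln(1 − 0.603913) = −0.75 ln(0.396087)
  = −0.75 × (-0.926121) = 0.694591 substitutions/site.

0.69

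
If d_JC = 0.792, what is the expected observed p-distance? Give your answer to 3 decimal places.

p = (3/4)(1 − e^(−4d/3)) = 0.75 × (1 − e^(-1.056)) = 0.75 × (1 − 0.347844) = 0.489117.

0.489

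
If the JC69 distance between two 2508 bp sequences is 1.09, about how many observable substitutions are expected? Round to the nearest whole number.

Invert JC69: p = (3/4)(1 − e^(−4d/3)) = 0.75 × (1 − e^(-1.453333)) = 0.75 × (1 − 0.233790) = 0.574658.
Expected differing sites = pL ≈ 0.574658 × 2508 = 1441.242264 ≈ 1441.

1441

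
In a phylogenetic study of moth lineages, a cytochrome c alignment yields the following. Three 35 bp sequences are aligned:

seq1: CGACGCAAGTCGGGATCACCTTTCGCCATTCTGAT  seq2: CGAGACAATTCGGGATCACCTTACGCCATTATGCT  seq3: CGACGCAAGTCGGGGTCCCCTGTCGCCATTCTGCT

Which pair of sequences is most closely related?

seq1–seq2: 6/35 differ, p = 0.171, d = 0.195.
seq1–seq3: 4/35 differ, p = 0.114, d = 0.124.
seq2–seq3: 8/35 differ, p = 0.229, d = 0.273.
The smallest distance is between seq1 and seq3.

seq1 and seq3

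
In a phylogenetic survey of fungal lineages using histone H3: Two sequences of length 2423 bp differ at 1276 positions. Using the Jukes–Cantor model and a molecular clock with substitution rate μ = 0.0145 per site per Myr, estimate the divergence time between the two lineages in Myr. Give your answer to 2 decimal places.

31.32

p = 1276/2423 ≈ 0.52662.
d = −(3/4) ln(1 − 4p/3) = −0.75 ln(1 − 0.70216) = −0.75 ln(0.29784)
  = −0.75 × (-1.211199) = 0.908399 substitutions/site.
Under a molecular clock d = 2μt, so t = d/(2μ) = 0.908399 / (2 × 0.0145) = 31.32 Myr.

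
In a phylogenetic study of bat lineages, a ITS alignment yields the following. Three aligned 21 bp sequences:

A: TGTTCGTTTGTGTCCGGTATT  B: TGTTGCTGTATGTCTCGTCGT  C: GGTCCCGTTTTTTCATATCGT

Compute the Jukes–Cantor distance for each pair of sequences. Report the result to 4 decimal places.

A–B: 8/21 sites differ → p ≈ 0.380952, d = −0.75 ln(1 − 0.507936) = 0.531860 ≈ 0.5319.
A–C: 11/21 sites differ → p ≈ 0.52381, d = −0.75 ln(1 − 0.698413) = 0.899023 ≈ 0.8990.
B–C: 10/21 sites differ → p ≈ 0.47619, d = −0.75 ln(1 − 0.63492) = 0.755729 ≈ 0.7557.

d(A,B) = 0.5319, d(A,C) = 0.8990, d(B,C) = 0.7557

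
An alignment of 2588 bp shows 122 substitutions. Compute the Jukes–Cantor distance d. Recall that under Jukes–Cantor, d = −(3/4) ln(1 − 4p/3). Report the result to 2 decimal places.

p = 122/2588 ≈ 0.047141.
d = −(3/4) ln(1 − 4p/3) = −0.75 ln(1 − 0.062855) = −0.75 ln(0.937145)
  = −0.75 × (-0.064917) = 0.048688 substitutions/site.

0.05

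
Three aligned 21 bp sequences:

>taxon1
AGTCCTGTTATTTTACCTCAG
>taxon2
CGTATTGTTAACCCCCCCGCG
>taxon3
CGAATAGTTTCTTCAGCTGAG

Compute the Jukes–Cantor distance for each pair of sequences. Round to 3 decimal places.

taxon1–taxon2: 11/21 sites differ → p ≈ 0.52381, d = −0.75 ln(1 − 0.698413) = 0.899023 ≈ 0.899.
taxon1–taxon3: 10/21 sites differ → p ≈ 0.47619, d = −0.75 ln(1 − 0.63492) = 0.755729 ≈ 0.756.
taxon2–taxon3: 10/21 sites differ → p ≈ 0.47619, d = −0.75 ln(1 − 0.63492) = 0.755729 ≈ 0.756.

d(taxon1,taxon2) = 0.899, d(taxon1,taxon3) = 0.756, d(taxon2,taxon3) = 0.756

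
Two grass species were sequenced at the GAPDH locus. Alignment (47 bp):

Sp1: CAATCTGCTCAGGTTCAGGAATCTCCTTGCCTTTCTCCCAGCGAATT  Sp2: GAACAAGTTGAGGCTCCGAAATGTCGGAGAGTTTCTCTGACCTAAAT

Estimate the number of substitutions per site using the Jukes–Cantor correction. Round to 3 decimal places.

The sequences differ at 20 of 47 sites, so p = 20/47 ≈ 0.425532.
d = −(3/4) ln(1 − 4p/3) = −0.75 ln(1 − 0.567376) = −0.75 ln(0.432624)
  = −0.75 × (-0.837886) = 0.628415 substitutions/site.

0.628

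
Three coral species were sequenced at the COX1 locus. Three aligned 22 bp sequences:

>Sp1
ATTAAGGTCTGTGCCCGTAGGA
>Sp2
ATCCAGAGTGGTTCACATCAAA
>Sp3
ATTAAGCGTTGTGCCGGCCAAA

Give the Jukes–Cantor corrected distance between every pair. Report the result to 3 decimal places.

d(Sp1,Sp2) = 0.974, d(Sp1,Sp3) = 0.497, d(Sp2,Sp3) = 0.591

Sp1–Sp2: 12/22 sites differ → p ≈ 0.545455, d = −0.75 ln(1 − 0.727273) = 0.974463 ≈ 0.974.
Sp1–Sp3: 8/22 sites differ → p ≈ 0.363636, d = −0.75 ln(1 − 0.484848) = 0.497470 ≈ 0.497.
Sp2–Sp3: 9/22 sites differ → p ≈ 0.409091, d = −0.75 ln(1 − 0.545455) = 0.591344 ≈ 0.591.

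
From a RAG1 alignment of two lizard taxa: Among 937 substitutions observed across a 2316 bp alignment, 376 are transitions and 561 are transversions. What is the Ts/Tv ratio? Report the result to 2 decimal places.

R = 376/561 = 0.670231… ≈ 0.67 (to 2 d.p.).

0.67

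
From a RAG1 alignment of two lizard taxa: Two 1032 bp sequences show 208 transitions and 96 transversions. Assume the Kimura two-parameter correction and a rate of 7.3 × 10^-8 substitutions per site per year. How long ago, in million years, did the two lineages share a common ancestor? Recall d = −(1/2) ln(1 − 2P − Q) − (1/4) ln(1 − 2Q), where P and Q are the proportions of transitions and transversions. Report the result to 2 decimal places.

P = 208/1032 ≈ 0.20155 and Q = 96/1032 ≈ 0.093023.
Under the Kimura two-parameter model, d = −½ ln(1 − 2P − Q) − ¼ ln(1 − 2Q).
1 − 2P − Q = 0.503877, giving −½ ln(0.503877) = 0.342712.
1 − 2Q = 0.813954, giving −¼ ln(0.813954) = 0.051463.
d = 0.342712 + 0.051463 = 0.394175.
Under a molecular clock d = 2μt, so t = d/(2μ) = 0.394175 / (2 × 7.3 × 10^-8) = 2.70 million years.

2.70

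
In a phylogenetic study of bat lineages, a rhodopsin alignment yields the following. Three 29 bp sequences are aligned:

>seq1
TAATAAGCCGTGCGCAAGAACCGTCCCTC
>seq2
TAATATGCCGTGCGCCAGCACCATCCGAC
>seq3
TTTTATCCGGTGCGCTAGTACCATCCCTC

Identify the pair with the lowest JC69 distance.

seq1–seq2: 6/29 differ, p = 0.207, d = 0.242.
seq1–seq3: 8/29 differ, p = 0.276, d = 0.344.
seq2–seq3: 8/29 differ, p = 0.276, d = 0.344.
The smallest distance is between seq1 and seq2.

seq1 and seq2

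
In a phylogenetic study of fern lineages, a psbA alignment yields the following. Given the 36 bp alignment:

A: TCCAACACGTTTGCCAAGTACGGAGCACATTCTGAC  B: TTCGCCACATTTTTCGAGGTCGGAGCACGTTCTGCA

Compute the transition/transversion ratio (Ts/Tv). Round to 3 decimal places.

Transitions are A↔G and C↔T; transversions are all other mismatches.
Transitions: 6. Transversions: 6.
R = 6/6 = 1.000.

1.000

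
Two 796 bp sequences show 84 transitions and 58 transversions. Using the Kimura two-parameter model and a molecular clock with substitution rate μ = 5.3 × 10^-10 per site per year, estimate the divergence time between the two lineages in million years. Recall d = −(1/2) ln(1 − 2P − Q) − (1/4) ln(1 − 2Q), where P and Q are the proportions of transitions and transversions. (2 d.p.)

194.68

P = 84/796 ≈ 0.105528 and Q = 58/796 ≈ 0.072864.
Under the Kimura two-parameter model, d = −½ ln(1 − 2P − Q) − ¼ ln(1 − 2Q).
1 − 2P − Q = 0.71608, giving −½ ln(0.71608) = 0.166982.
1 − 2Q = 0.854272, giving −¼ ln(0.854272) = 0.039376.
d = 0.166982 + 0.039376 = 0.206358.
Under a molecular clock d = 2μt, so t = d/(2μ) = 0.206358 / (2 × 5.3 × 10^-10) = 194.68 million years.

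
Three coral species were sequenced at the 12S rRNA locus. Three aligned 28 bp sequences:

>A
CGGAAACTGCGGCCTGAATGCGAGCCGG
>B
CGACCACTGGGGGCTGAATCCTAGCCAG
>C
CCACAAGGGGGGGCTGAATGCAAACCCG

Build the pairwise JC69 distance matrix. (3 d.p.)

A–B: 8/28 sites differ → p ≈ 0.285714, d = −0.75 ln(1 − 0.380952) = 0.359679 ≈ 0.360.
A–C: 10/28 sites differ → p ≈ 0.357143, d = −0.75 ln(1 − 0.476191) = 0.484971 ≈ 0.485.
B–C: 8/28 sites differ → p ≈ 0.285714, d = −0.75 ln(1 − 0.380952) = 0.359679 ≈ 0.360.

d(A,B) = 0.360, d(A,C) = 0.485, d(B,C) = 0.360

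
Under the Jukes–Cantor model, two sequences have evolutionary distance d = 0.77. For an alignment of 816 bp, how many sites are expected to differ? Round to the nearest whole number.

Invert JC69: p = (3/4)(1 − e^(−4d/3)) = 0.75 × (1 − e^(-1.026667)) = 0.75 × (1 − 0.358199) = 0.481351.
Expected differing sites = pL ≈ 0.481351 × 816 = 392.782416 ≈ 393.

393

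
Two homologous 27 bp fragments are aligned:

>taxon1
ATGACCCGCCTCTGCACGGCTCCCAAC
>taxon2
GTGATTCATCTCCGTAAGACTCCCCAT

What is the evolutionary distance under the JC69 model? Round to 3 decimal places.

0.588

The sequences differ at 11 of 27 sites, so p = 11/27 ≈ 0.407407.
d = −(3/4) ln(1 − 4p/3) = −0.75 ln(1 − 0.543209) = −0.75 ln(0.456791)
  = −0.75 × (-0.783529) = 0.587647 substitutions/site.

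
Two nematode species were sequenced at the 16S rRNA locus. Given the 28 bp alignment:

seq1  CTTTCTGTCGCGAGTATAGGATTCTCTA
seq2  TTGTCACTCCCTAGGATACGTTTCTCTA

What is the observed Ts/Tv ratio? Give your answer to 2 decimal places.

Transitions are A↔G and C↔T; transversions are all other mismatches.
Transitions: 1. Transversions: 8.
R = 1/8 = 0.125 ≈ 0.13 (to 2 d.p.).

0.13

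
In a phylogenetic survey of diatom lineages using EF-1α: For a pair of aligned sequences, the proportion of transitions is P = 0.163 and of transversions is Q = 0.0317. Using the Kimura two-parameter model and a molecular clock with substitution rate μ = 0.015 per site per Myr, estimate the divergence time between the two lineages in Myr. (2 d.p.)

7.92

Under the Kimura two-parameter model, d = −½ ln(1 − 2P − Q) − ¼ ln(1 − 2Q).
1 − 2P − Q = 0.6423, giving −½ ln(0.6423) = 0.221350.
1 − 2Q = 0.9366, giving −¼ ln(0.9366) = 0.016375.
d = 0.221350 + 0.016375 = 0.237725.
Under a molecular clock d = 2μt, so t = d/(2μ) = 0.237725 / (2 × 0.015) = 7.92 Myr.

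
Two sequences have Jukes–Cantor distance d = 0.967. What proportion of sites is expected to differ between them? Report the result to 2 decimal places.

0.54

p = (3/4)(1 − e^(−4d/3)) = 0.75 × (1 − e^(-1.289333)) = 0.75 × (1 − 0.275454) = 0.543410.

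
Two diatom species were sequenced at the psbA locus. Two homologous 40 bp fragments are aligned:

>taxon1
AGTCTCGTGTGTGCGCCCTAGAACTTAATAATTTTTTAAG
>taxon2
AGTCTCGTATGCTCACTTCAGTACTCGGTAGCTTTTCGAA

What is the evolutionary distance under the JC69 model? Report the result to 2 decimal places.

0.57

The sequences differ at 16 of 40 sites, so p = 16/40 = 0.4.
d = −(3/4) ln(1 − 4p/3) = −0.75 ln(1 − 0.533333) = −0.75 ln(0.466667)
  = −0.75 × (-0.762139) = 0.571604 substitutions/site.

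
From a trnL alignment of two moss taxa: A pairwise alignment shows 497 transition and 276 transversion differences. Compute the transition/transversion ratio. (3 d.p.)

1.801

R = 497/276 = 1.800724… ≈ 1.801 (to 3 d.p.).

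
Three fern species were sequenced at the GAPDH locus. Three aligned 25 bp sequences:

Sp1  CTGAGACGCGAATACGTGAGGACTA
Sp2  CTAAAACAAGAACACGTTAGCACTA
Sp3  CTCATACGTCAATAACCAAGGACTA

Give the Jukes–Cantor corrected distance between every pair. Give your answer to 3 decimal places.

d(Sp1,Sp2) = 0.351, d(Sp1,Sp3) = 0.417, d(Sp2,Sp3) = 0.663

Sp1–Sp2: 7/25 sites differ → p = 0.28, d = −0.75 ln(1 − 0.373333) = 0.350505 ≈ 0.351.
Sp1–Sp3: 8/25 sites differ → p = 0.32, d = −0.75 ln(1 − 0.426667) = 0.417216 ≈ 0.417.
Sp2–Sp3: 11/25 sites differ → p = 0.44, d = −0.75 ln(1 − 0.586667) = 0.662626 ≈ 0.663.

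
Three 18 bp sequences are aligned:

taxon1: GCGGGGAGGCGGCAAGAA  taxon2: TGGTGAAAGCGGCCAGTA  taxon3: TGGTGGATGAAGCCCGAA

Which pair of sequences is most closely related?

taxon1–taxon2: 7/18 differ, p = 0.389, d = 0.548.
taxon1–taxon3: 8/18 differ, p = 0.444, d = 0.673.
taxon2–taxon3: 6/18 differ, p = 0.333, d = 0.441.
The smallest distance is between taxon2 and taxon3.

taxon2 and taxon3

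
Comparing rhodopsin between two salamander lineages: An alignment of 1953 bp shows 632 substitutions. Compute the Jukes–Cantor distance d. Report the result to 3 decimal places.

p = 632/1953 ≈ 0.323605.
d = −(3/4) ln(1 − 4p/3) = −0.75 ln(1 − 0.431473) = −0.75 ln(0.568527)
  = −0.75 × (-0.564706) = 0.423530 substitutions/site.

0.424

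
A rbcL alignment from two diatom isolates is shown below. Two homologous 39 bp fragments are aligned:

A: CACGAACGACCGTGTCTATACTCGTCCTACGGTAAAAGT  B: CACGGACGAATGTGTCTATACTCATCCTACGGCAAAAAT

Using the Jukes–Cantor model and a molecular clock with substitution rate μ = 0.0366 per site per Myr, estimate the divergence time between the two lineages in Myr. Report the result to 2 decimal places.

2.35

The sequences differ at 6 of 39 sites (5, 10, 11, 24, 33, 38), so p = 6/39 ≈ 0.153846.
d = −(3/4) ln(1 − 4p/3) = −0.75 ln(1 − 0.205128) = −0.75 ln(0.794872)
  = −0.75 × (-0.229574) = 0.172181 substitutions/site.
Under a molecular clock d = 2μt, so t = d/(2μ) = 0.172181 / (2 × 0.0366) = 2.35 Myr.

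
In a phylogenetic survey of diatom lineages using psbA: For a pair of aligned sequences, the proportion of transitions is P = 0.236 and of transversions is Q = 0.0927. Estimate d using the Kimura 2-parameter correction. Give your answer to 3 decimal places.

Under the Kimura two-parameter model, d = −½ ln(1 − 2P − Q) − ¼ ln(1 − 2Q).
1 − 2P − Q = 0.4353, giving −½ ln(0.4353) = 0.415860.
1 − 2Q = 0.8146, giving −¼ ln(0.8146) = 0.051265.
d = 0.415860 + 0.051265 = 0.467125.

0.467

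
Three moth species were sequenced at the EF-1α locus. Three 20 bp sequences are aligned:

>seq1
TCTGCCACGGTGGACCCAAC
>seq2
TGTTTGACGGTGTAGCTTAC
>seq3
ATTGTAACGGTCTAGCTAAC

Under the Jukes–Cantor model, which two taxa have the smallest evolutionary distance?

seq1–seq2: 8/20 differ, p = 0.400, d = 0.572.
seq1–seq3: 8/20 differ, p = 0.400, d = 0.572.
seq2–seq3: 6/20 differ, p = 0.300, d = 0.383.
The smallest distance is between seq2 and seq3.

seq2 and seq3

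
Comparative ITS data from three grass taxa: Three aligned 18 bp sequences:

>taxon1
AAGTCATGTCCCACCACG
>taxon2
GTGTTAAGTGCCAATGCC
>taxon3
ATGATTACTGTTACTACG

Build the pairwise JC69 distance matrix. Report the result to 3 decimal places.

d(taxon1,taxon2) = 0.824, d(taxon1,taxon3) = 1.012, d(taxon2,taxon3) = 0.824

taxon1–taxon2: 9/18 sites differ → p = 0.5, d = −0.75 ln(1 − 0.666667) = 0.823960 ≈ 0.824.
taxon1–taxon3: 10/18 sites differ → p ≈ 0.555556, d = −0.75 ln(1 − 0.740741) = 1.012446 ≈ 1.012.
taxon2–taxon3: 9/18 sites differ → p = 0.5, d = −0.75 ln(1 − 0.666667) = 0.823960 ≈ 0.824.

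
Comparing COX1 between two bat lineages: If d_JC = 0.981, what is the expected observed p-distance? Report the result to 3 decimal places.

0.547

p = (3/4)(1 − e^(−4d/3)) = 0.75 × (1 − e^(-1.308)) = 0.75 × (1 − 0.270360) = 0.547230.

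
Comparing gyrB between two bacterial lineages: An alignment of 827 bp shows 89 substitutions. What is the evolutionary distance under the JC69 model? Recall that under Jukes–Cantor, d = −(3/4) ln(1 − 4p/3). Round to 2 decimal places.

p = 89/827 ≈ 0.107618.
d = −(3/4) ln(1 − 4p/3) = −0.75 ln(1 − 0.143491) = −0.75 ln(0.856509)
  = −0.75 × (-0.154890) = 0.116168 substitutions/site.

0.12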